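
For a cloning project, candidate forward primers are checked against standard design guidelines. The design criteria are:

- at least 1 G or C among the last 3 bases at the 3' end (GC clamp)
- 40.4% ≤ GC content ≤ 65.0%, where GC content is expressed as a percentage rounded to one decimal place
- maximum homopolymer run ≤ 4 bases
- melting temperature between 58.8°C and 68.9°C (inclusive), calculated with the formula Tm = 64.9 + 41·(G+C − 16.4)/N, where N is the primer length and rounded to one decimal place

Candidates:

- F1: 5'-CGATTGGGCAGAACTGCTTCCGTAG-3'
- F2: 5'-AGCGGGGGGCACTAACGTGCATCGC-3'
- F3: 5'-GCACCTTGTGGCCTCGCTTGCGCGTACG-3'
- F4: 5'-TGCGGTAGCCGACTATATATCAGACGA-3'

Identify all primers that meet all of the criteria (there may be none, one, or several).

F1 (25 nt, A=5 T=6 G=8 C=6): 3' end TAG has 1 G/C ✓; GC 14/25 = 56.0% ✓; longest run = 3 ✓; Tm = 64.9 + 41·(14 − 16.4)/25 = 61.0°C ✓ — passes.
F2 (25 nt, A=5 T=3 G=10 C=7): 3' end CGC has 3 G/C ✓; GC 17/25 = 68.0%, outside 40.4–65.0% ✗; longest run = 6, exceeds 4 ✗; Tm = 64.9 + 41·(17 − 16.4)/25 = 65.9°C ✓ — fails.
F3 (28 nt, A=2 T=7 G=9 C=10): 3' end ACG has 2 G/C ✓; GC 19/28 = 67.9%, outside 40.4–65.0% ✗; longest run = 2 ✓; Tm = 64.9 + 41·(19 − 16.4)/28 = 68.7°C ✓ — fails.
F4 (27 nt, A=8 T=6 G=7 C=6): 3' end CGA has 2 G/C ✓; GC 13/27 = 48.1% ✓; longest run = 2 ✓; Tm = 64.9 + 41·(13 − 16.4)/27 = 59.7°C ✓ — passes.

F1 and F4.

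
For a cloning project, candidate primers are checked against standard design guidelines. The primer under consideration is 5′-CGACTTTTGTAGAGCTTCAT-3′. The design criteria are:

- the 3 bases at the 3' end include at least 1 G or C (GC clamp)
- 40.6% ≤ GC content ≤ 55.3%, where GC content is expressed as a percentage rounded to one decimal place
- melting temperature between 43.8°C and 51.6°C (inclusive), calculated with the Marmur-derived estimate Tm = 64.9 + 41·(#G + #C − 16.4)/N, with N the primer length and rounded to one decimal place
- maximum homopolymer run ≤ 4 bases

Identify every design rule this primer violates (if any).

Base counts: A=4, T=8, G=4, C=4 (length 20).
GC clamp: 3' end CAT has 1 G/C ✓
GC content: GC 8/20 = 40.0%, outside 40.6–55.3% ✗
Tm: Tm = 64.9 + 41·(8 − 16.4)/20 = 47.7°C ✓
homopolymer run: longest run = 4 ✓

Fails: GC content.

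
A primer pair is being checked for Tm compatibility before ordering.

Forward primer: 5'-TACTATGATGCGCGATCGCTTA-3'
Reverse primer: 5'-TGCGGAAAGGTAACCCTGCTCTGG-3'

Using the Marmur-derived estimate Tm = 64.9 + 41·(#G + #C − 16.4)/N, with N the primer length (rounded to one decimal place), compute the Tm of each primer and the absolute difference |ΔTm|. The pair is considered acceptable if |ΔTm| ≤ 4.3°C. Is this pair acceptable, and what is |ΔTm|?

Forward: G+C = 10, N = 22 → Tm = 64.9 + 41·(10 − 16.4)/22 = 53.0°C.
Reverse: G+C = 14, N = 24 → Tm = 64.9 + 41·(14 − 16.4)/24 = 60.8°C.
|ΔTm| = |53.0 − 60.8| = 7.8°C, > 4.3°C.

|ΔTm| = 7.8°C; the pair is not acceptable.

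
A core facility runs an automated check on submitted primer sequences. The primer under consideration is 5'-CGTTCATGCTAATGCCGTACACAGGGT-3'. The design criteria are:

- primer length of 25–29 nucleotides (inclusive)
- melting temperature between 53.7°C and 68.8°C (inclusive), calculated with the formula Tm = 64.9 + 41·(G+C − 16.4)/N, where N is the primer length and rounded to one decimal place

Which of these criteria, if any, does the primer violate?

Base counts: A=6, T=7, G=7, C=7 (length 27).
length: length 27 ✓
Tm: Tm = 64.9 + 41·(14 − 16.4)/27 = 61.3°C ✓

Meets all criteria.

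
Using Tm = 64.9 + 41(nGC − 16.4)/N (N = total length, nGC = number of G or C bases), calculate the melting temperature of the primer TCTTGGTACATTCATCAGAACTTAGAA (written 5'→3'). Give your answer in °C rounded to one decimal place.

53.7°C

Base counts: A=9, T=9, G=4, C=5; G+C = 9, N = 27.
Tm = 64.9 + 41·(9 − 16.4)/27 = 64.9 + -303.40/27 = 53.7°C.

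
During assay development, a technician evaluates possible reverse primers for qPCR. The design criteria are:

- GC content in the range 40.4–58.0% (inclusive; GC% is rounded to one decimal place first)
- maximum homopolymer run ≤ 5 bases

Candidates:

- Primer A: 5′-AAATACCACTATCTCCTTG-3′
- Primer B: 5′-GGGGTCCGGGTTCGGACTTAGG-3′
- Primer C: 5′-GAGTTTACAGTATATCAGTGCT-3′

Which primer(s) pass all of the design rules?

None of the candidates satisfy all criteria.

Primer A (19 nt, A=6 T=6 G=1 C=6): GC 7/19 = 36.8%, outside 40.4–58.0% ✗; longest run = 3 ✓ — fails.
Primer B (22 nt, A=2 T=5 G=11 C=4): GC 15/22 = 68.2%, outside 40.4–58.0% ✗; longest run = 4 ✓ — fails.
Primer C (22 nt, A=6 T=8 G=5 C=3): GC 8/22 = 36.4%, outside 40.4–58.0% ✗; longest run = 3 ✓ — fails.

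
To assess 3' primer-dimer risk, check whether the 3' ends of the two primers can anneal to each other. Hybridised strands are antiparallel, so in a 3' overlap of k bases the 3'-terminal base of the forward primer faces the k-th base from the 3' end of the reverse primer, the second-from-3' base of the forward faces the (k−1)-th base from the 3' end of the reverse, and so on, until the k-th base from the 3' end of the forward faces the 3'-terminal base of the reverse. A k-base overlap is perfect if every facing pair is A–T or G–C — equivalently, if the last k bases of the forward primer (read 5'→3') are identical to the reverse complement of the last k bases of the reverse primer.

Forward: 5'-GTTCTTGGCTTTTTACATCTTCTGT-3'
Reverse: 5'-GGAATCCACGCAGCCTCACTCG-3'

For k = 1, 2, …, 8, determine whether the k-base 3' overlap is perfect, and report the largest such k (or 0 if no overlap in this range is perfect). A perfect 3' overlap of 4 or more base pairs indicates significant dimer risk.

Longest perfect overlap: 0 complementary base pairs; below the dimer-risk threshold (threshold 4).

Last 8 bases (5'→3') — forward …TCTTCTGT, reverse …CTCACTCG.
Reverse complement of the reverse primer's last 8 bases: CGAGTGAG; its first k bases are the reverse complement of the reverse primer's last k bases, so a perfect k-base overlap needs the forward primer's last k bases to equal them.
Comparing (forward last k vs required): k=1: T vs C ✗; k=2: GT vs CG ✗; k=3: TGT vs CGA ✗; k=4: CTGT vs CGAG ✗; k=5: TCTGT vs CGAGT ✗; k=6: TTCTGT vs CGAGTG ✗; k=7: CTTCTGT vs CGAGTGA ✗; k=8: TCTTCTGT vs CGAGTGAG ✗.
No overlap length from 1 to 8 is perfect, so the longest perfect 3' overlap is 0.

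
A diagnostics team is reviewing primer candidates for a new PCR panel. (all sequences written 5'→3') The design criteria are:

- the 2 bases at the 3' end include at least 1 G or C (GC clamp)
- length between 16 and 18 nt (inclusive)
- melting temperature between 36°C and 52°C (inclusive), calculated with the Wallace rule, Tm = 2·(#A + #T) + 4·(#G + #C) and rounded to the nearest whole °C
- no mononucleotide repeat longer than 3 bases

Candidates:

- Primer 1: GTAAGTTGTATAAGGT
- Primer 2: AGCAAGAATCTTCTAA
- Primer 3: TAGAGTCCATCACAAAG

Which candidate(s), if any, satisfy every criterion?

Primer 1 (16 nt, A=5 T=6 G=5 C=0): 3' end GT has 1 G/C ✓; length 16 ✓; Tm = 2·11 + 4·5 = 42°C ✓; longest run = 2 ✓ — passes.
Primer 2 (16 nt, A=7 T=4 G=2 C=3): 3' end AA has 0 G/C, need ≥1 ✗; length 16 ✓; Tm = 2·11 + 4·5 = 42°C ✓; longest run = 2 ✓ — fails.
Primer 3 (17 nt, A=7 T=3 G=3 C=4): 3' end AG has 1 G/C ✓; length 17 ✓; Tm = 2·10 + 4·7 = 48°C ✓; longest run = 3 ✓ — passes.

Primer 1 and Primer 3.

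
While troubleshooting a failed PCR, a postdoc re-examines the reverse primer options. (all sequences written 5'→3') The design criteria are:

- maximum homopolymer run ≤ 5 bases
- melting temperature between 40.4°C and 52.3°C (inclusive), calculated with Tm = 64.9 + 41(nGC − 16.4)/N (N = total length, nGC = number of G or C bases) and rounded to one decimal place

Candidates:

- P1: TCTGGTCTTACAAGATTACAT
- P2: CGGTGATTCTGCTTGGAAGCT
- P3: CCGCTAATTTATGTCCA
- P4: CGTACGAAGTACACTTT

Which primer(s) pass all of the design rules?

P1, P3 and P4.

P1 (21 nt, A=6 T=8 G=3 C=4): longest run = 2 ✓; Tm = 64.9 + 41·(7 − 16.4)/21 = 46.5°C ✓ — passes.
P2 (21 nt, A=3 T=7 G=7 C=4): longest run = 2 ✓; Tm = 64.9 + 41·(11 − 16.4)/21 = 54.4°C, outside 40.4–52.3°C ✗ — fails.
P3 (17 nt, A=4 T=6 G=2 C=5): longest run = 3 ✓; Tm = 64.9 + 41·(7 − 16.4)/17 = 42.2°C ✓ — passes.
P4 (17 nt, A=5 T=5 G=3 C=4): longest run = 3 ✓; Tm = 64.9 + 41·(7 − 16.4)/17 = 42.2°C ✓ — passes.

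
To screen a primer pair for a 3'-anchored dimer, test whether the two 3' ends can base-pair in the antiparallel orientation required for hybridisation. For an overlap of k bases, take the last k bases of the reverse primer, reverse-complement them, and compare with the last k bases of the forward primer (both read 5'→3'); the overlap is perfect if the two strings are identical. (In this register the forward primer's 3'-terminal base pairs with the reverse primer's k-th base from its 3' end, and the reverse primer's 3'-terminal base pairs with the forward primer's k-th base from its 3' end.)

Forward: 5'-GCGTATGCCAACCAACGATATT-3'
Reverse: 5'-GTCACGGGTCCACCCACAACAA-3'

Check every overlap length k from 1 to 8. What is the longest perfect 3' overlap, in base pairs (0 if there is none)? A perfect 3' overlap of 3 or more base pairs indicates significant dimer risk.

Last 8 bases (5'→3') — forward …ACGATATT, reverse …CACAACAA.
Reverse complement of the reverse primer's last 8 bases: TTGTTGTG; its first k bases are the reverse complement of the reverse primer's last k bases, so a perfect k-base overlap needs the forward primer's last k bases to equal them.
Comparing (forward last k vs required): k=1: T vs T ✓; k=2: TT vs TT ✓; k=3: ATT vs TTG ✗; k=4: TATT vs TTGT ✗; k=5: ATATT vs TTGTT ✗; k=6: GATATT vs TTGTTG ✗; k=7: CGATATT vs TTGTTGT ✗; k=8: ACGATATT vs TTGTTGTG ✗.
Perfect overlaps at k = 1, 2; the largest is 2.

Longest perfect overlap: 2 complementary base pairs; below the dimer-risk threshold (threshold 3).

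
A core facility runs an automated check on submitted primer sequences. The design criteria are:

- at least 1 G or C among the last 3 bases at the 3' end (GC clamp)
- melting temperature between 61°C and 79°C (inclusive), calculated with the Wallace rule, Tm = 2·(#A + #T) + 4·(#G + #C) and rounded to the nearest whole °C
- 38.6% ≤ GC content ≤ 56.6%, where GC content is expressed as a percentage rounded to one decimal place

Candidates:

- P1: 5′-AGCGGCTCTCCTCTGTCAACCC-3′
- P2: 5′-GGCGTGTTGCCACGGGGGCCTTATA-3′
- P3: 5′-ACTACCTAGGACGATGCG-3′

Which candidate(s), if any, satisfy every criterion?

P1 (22 nt, A=3 T=5 G=4 C=10): 3' end CCC has 3 G/C ✓; Tm = 2·8 + 4·14 = 72°C ✓; GC 14/22 = 63.6%, outside 38.6–56.6% ✗ — fails.
P2 (25 nt, A=3 T=6 G=10 C=6): 3' end ATA has 0 G/C, need ≥1 ✗; Tm = 2·9 + 4·16 = 82°C, outside 61–79°C ✗; GC 16/25 = 64.0%, outside 38.6–56.6% ✗ — fails.
P3 (18 nt, A=5 T=3 G=5 C=5): 3' end GCG has 3 G/C ✓; Tm = 2·8 + 4·10 = 56°C, outside 61–79°C ✗; GC 10/18 = 55.6% ✓ — fails.

None of the candidates satisfy all criteria.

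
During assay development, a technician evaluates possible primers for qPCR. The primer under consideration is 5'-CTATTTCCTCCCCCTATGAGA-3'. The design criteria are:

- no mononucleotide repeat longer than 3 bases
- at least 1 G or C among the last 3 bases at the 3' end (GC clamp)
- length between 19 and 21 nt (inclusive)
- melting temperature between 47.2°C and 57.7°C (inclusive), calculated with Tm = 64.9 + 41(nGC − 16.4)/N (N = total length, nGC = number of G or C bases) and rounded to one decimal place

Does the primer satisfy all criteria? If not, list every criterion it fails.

Fails: homopolymer run.

Base counts: A=4, T=7, G=2, C=8 (length 21).
homopolymer run: longest run = 5, exceeds 3 ✗
GC clamp: 3' end AGA has 1 G/C ✓
length: length 21 ✓
Tm: Tm = 64.9 + 41·(10 − 16.4)/21 = 52.4°C ✓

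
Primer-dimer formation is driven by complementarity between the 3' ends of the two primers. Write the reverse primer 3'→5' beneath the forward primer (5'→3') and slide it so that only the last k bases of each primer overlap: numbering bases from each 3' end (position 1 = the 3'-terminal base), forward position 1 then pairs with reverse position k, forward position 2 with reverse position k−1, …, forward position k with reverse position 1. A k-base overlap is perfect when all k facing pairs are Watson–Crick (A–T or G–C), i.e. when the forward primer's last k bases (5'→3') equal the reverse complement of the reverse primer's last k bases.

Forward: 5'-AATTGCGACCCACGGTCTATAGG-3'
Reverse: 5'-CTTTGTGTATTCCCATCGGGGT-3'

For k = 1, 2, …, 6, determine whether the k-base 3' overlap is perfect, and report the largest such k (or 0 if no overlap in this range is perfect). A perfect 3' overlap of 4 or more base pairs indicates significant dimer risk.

Last 6 bases (5'→3') — forward …TATAGG, reverse …CGGGGT.
Reverse complement of the reverse primer's last 6 bases: ACCCCG; its first k bases are the reverse complement of the reverse primer's last k bases, so a perfect k-base overlap needs the forward primer's last k bases to equal them.
Comparing (forward last k vs required): k=1: G vs A ✗; k=2: GG vs AC ✗; k=3: AGG vs ACC ✗; k=4: TAGG vs ACCC ✗; k=5: ATAGG vs ACCCC ✗; k=6: TATAGG vs ACCCCG ✗.
No overlap length from 1 to 6 is perfect, so the longest perfect 3' overlap is 0.

Longest perfect overlap: 0 complementary base pairs; below the dimer-risk threshold (threshold 4).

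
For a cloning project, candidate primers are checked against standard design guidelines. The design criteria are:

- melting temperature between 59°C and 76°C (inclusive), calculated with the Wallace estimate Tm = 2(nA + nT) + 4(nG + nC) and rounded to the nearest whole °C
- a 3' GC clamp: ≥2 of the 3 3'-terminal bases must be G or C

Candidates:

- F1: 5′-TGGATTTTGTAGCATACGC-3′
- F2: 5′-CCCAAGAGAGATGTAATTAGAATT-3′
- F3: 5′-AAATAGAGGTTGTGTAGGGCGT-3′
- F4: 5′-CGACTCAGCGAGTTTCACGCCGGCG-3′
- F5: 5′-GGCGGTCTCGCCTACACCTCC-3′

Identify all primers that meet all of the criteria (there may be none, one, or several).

F3 and F5.

F1 (19 nt, A=4 T=7 G=5 C=3): Tm = 2·11 + 4·8 = 54°C, outside 59–76°C ✗; 3' end CGC has 3 G/C ✓ — fails.
F2 (24 nt, A=10 T=6 G=5 C=3): Tm = 2·16 + 4·8 = 64°C ✓; 3' end ATT has 0 G/C, need ≥2 ✗ — fails.
F3 (22 nt, A=6 T=6 G=9 C=1): Tm = 2·12 + 4·10 = 64°C ✓; 3' end CGT has 2 G/C ✓ — passes.
F4 (25 nt, A=4 T=4 G=8 C=9): Tm = 2·8 + 4·17 = 84°C, outside 59–76°C ✗; 3' end GCG has 3 G/C ✓ — fails.
F5 (21 nt, A=2 T=4 G=5 C=10): Tm = 2·6 + 4·15 = 72°C ✓; 3' end TCC has 2 G/C ✓ — passes.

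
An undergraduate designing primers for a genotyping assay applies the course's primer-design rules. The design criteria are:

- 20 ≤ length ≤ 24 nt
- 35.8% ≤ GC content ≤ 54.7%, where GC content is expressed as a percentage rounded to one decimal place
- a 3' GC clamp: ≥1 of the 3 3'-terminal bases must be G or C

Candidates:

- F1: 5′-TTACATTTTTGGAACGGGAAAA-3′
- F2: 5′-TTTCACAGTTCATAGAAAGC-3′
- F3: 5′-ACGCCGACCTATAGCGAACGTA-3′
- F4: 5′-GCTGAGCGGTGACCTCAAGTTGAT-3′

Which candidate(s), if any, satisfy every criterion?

F1 (22 nt, A=8 T=7 G=5 C=2): length 22 ✓; GC 7/22 = 31.8%, outside 35.8–54.7% ✗; 3' end AAA has 0 G/C, need ≥1 ✗ — fails.
F2 (20 nt, A=7 T=6 G=3 C=4): length 20 ✓; GC 7/20 = 35.0%, outside 35.8–54.7% ✗; 3' end AGC has 2 G/C ✓ — fails.
F3 (22 nt, A=7 T=3 G=5 C=7): length 22 ✓; GC 12/22 = 54.5% ✓; 3' end GTA has 1 G/C ✓ — passes.
F4 (24 nt, A=5 T=6 G=8 C=5): length 24 ✓; GC 13/24 = 54.2% ✓; 3' end GAT has 1 G/C ✓ — passes.

F3 and F4.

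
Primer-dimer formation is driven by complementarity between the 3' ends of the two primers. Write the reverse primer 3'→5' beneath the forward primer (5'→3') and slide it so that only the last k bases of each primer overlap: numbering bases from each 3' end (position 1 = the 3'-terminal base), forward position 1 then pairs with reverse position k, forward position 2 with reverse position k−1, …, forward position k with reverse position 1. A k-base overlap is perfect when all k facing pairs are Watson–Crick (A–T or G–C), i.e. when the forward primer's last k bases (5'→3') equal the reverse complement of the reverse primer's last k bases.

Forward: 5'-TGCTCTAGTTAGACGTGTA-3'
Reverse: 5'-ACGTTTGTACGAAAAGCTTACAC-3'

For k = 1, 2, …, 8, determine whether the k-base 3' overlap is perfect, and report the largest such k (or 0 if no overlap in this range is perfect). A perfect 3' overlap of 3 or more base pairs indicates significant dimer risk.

Last 8 bases (5'→3') — forward …GACGTGTA, reverse …GCTTACAC.
Reverse complement of the reverse primer's last 8 bases: GTGTAAGC; its first k bases are the reverse complement of the reverse primer's last k bases, so a perfect k-base overlap needs the forward primer's last k bases to equal them.
Comparing (forward last k vs required): k=1: A vs G ✗; k=2: TA vs GT ✗; k=3: GTA vs GTG ✗; k=4: TGTA vs GTGT ✗; k=5: GTGTA vs GTGTA ✓; k=6: CGTGTA vs GTGTAA ✗; k=7: ACGTGTA vs GTGTAAG ✗; k=8: GACGTGTA vs GTGTAAGC ✗.
Only k = 5 is perfect, so the longest perfect 3' overlap is 5.

Longest perfect overlap: 5 complementary base pairs; significant dimer risk (threshold 3).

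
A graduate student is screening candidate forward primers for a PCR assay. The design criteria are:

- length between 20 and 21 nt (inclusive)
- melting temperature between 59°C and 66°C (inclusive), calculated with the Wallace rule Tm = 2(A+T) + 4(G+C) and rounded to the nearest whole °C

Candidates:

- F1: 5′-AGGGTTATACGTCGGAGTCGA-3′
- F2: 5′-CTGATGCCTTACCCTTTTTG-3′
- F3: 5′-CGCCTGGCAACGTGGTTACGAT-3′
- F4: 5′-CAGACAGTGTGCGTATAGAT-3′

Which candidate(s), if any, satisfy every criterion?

F1 only.

F1 (21 nt, A=5 T=5 G=8 C=3): length 21 ✓; Tm = 2·10 + 4·11 = 64°C ✓ — passes.
F2 (20 nt, A=2 T=9 G=3 C=6): length 20 ✓; Tm = 2·11 + 4·9 = 58°C, outside 59–66°C ✗ — fails.
F3 (22 nt, A=4 T=5 G=7 C=6): length 22, outside 20–21 ✗; Tm = 2·9 + 4·13 = 70°C, outside 59–66°C ✗ — fails.
F4 (20 nt, A=6 T=5 G=6 C=3): length 20 ✓; Tm = 2·11 + 4·9 = 58°C, outside 59–66°C ✗ — fails.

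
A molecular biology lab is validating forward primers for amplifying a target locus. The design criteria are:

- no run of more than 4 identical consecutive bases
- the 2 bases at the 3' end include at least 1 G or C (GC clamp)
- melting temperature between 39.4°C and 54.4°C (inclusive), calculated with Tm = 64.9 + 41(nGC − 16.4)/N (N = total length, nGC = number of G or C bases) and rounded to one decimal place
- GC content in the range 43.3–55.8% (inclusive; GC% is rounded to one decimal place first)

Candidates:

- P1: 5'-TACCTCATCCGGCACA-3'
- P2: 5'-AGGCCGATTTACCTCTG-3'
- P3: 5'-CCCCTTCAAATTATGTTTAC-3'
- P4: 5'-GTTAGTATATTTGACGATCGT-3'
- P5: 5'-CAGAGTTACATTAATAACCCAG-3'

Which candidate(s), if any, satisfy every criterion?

P1 (16 nt, A=4 T=3 G=2 C=7): longest run = 2 ✓; 3' end CA has 1 G/C ✓; Tm = 64.9 + 41·(9 − 16.4)/16 = 45.9°C ✓; GC 9/16 = 56.3%, outside 43.3–55.8% ✗ — fails.
P2 (17 nt, A=3 T=5 G=4 C=5): longest run = 3 ✓; 3' end TG has 1 G/C ✓; Tm = 64.9 + 41·(9 − 16.4)/17 = 47.1°C ✓; GC 9/17 = 52.9% ✓ — passes.
P3 (20 nt, A=5 T=8 G=1 C=6): longest run = 4 ✓; 3' end AC has 1 G/C ✓; Tm = 64.9 + 41·(7 − 16.4)/20 = 45.6°C ✓; GC 7/20 = 35.0%, outside 43.3–55.8% ✗ — fails.
P4 (21 nt, A=5 T=9 G=5 C=2): longest run = 3 ✓; 3' end GT has 1 G/C ✓; Tm = 64.9 + 41·(7 − 16.4)/21 = 46.5°C ✓; GC 7/21 = 33.3%, outside 43.3–55.8% ✗ — fails.
P5 (22 nt, A=9 T=5 G=3 C=5): longest run = 3 ✓; 3' end AG has 1 G/C ✓; Tm = 64.9 + 41·(8 − 16.4)/22 = 49.2°C ✓; GC 8/22 = 36.4%, outside 43.3–55.8% ✗ — fails.

P2 only.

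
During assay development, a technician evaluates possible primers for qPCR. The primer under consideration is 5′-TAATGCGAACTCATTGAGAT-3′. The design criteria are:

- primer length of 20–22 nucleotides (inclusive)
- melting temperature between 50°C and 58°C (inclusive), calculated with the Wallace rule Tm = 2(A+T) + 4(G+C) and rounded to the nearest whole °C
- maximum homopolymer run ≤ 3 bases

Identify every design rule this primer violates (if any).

Base counts: A=7, T=6, G=4, C=3 (length 20).
length: length 20 ✓
Tm: Tm = 2·13 + 4·7 = 54°C ✓
homopolymer run: longest run = 2 ✓

Meets all criteria.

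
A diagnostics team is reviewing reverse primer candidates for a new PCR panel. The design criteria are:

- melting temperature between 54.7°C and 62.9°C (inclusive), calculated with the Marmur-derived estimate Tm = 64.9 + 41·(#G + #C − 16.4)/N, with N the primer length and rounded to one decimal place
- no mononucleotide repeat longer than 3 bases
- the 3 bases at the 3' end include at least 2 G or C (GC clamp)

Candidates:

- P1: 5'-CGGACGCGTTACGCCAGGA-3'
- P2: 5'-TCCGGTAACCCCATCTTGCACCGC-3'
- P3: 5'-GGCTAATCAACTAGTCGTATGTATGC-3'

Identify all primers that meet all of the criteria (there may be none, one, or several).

P1 and P3.

P1 (19 nt, A=4 T=2 G=7 C=6): Tm = 64.9 + 41·(13 − 16.4)/19 = 57.6°C ✓; longest run = 2 ✓; 3' end GGA has 2 G/C ✓ — passes.
P2 (24 nt, A=4 T=5 G=4 C=11): Tm = 64.9 + 41·(15 − 16.4)/24 = 62.5°C ✓; longest run = 4, exceeds 3 ✗; 3' end CGC has 3 G/C ✓ — fails.
P3 (26 nt, A=7 T=8 G=6 C=5): Tm = 64.9 + 41·(11 − 16.4)/26 = 56.4°C ✓; longest run = 2 ✓; 3' end TGC has 2 G/C ✓ — passes.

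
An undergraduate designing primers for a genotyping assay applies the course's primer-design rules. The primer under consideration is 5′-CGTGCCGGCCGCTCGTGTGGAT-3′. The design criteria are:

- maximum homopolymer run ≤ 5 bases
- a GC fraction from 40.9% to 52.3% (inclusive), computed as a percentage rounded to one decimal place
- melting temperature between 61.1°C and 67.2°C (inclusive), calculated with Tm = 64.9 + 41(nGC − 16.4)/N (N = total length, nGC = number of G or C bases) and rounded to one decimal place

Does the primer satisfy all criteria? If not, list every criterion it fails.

Fails: GC content.

Base counts: A=1, T=5, G=9, C=7 (length 22).
homopolymer run: longest run = 2 ✓
GC content: GC 16/22 = 72.7%, outside 40.9–52.3% ✗
Tm: Tm = 64.9 + 41·(16 − 16.4)/22 = 64.2°C ✓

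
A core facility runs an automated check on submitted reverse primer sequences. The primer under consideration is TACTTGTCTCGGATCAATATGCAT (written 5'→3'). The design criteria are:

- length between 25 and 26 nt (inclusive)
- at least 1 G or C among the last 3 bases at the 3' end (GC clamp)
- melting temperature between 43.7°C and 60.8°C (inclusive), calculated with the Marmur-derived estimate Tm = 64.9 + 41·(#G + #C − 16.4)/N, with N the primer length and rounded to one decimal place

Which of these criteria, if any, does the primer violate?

Fails: length.

Base counts: A=6, T=9, G=4, C=5 (length 24).
length: length 24, outside 25–26 ✗
GC clamp: 3' end CAT has 1 G/C ✓
Tm: Tm = 64.9 + 41·(9 − 16.4)/24 = 52.3°C ✓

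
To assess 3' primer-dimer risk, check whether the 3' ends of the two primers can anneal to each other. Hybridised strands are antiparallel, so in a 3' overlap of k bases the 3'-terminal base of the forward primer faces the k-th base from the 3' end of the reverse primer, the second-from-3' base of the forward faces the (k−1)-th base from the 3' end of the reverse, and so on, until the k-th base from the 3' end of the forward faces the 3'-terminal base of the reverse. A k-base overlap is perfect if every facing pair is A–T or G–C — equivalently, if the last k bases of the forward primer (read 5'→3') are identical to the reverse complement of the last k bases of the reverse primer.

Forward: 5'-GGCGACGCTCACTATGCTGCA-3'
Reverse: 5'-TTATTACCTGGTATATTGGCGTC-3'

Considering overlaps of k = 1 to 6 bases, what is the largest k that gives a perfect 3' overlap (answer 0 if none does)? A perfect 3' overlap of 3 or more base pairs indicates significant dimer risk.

Last 6 bases (5'→3') — forward …GCTGCA, reverse …GGCGTC.
Reverse complement of the reverse primer's last 6 bases: GACGCC; its first k bases are the reverse complement of the reverse primer's last k bases, so a perfect k-base overlap needs the forward primer's last k bases to equal them.
Comparing (forward last k vs required): k=1: A vs G ✗; k=2: CA vs GA ✗; k=3: GCA vs GAC ✗; k=4: TGCA vs GACG ✗; k=5: CTGCA vs GACGC ✗; k=6: GCTGCA vs GACGCC ✗.
No overlap length from 1 to 6 is perfect, so the longest perfect 3' overlap is 0.

Longest perfect overlap: 0 complementary base pairs; below the dimer-risk threshold (threshold 3).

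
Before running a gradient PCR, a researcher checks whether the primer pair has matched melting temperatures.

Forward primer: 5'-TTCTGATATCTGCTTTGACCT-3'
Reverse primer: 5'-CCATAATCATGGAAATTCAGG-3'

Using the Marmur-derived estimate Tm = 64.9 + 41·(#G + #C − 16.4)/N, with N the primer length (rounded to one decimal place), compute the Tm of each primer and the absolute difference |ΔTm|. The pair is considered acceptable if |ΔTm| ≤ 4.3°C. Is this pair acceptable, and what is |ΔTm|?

|ΔTm| = 0.0°C; the pair is acceptable.

Forward: G+C = 8, N = 21 → Tm = 64.9 + 41·(8 − 16.4)/21 = 48.5°C.
Reverse: G+C = 8, N = 21 → Tm = 64.9 + 41·(8 − 16.4)/21 = 48.5°C.
|ΔTm| = |48.5 − 48.5| = 0.0°C, ≤ 4.3°C.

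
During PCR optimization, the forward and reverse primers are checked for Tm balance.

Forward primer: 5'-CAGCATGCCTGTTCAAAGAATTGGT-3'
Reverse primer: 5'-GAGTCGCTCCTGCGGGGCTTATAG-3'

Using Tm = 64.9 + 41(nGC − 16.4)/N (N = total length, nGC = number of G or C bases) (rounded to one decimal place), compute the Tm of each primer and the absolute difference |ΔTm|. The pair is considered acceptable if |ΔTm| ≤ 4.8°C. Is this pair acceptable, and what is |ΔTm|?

|ΔTm| = 6.5°C; the pair is not acceptable.

Forward: G+C = 11, N = 25 → Tm = 64.9 + 41·(11 − 16.4)/25 = 56.0°C.
Reverse: G+C = 15, N = 24 → Tm = 64.9 + 41·(15 − 16.4)/24 = 62.5°C.
|ΔTm| = |56.0 − 62.5| = 6.5°C, > 4.8°C.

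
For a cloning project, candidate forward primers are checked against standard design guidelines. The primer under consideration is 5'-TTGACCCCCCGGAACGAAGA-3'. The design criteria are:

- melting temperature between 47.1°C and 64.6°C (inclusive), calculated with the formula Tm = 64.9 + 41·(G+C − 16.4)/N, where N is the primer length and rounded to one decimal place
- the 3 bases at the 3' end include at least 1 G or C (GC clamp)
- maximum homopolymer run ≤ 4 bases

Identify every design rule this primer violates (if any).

Fails: homopolymer run.

Base counts: A=6, T=2, G=5, C=7 (length 20).
Tm: Tm = 64.9 + 41·(12 − 16.4)/20 = 55.9°C ✓
GC clamp: 3' end AGA has 1 G/C ✓
homopolymer run: longest run = 6, exceeds 4 ✗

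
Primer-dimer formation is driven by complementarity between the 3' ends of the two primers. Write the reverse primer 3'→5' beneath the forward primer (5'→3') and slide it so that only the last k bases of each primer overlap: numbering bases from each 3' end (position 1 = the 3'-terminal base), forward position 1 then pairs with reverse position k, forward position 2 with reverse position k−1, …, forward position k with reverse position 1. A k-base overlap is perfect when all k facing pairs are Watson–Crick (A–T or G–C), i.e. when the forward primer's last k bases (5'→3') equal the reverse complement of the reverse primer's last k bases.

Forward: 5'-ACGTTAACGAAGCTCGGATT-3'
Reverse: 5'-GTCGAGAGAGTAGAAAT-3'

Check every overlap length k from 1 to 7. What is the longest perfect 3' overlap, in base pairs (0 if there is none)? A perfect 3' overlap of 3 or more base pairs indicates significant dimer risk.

Last 7 bases (5'→3') — forward …TCGGATT, reverse …TAGAAAT.
Reverse complement of the reverse primer's last 7 bases: ATTTCTA; its first k bases are the reverse complement of the reverse primer's last k bases, so a perfect k-base overlap needs the forward primer's last k bases to equal them.
Comparing (forward last k vs required): k=1: T vs A ✗; k=2: TT vs AT ✗; k=3: ATT vs ATT ✓; k=4: GATT vs ATTT ✗; k=5: GGATT vs ATTTC ✗; k=6: CGGATT vs ATTTCT ✗; k=7: TCGGATT vs ATTTCTA ✗.
Only k = 3 is perfect, so the longest perfect 3' overlap is 3.

Longest perfect overlap: 3 complementary base pairs; significant dimer risk (threshold 3).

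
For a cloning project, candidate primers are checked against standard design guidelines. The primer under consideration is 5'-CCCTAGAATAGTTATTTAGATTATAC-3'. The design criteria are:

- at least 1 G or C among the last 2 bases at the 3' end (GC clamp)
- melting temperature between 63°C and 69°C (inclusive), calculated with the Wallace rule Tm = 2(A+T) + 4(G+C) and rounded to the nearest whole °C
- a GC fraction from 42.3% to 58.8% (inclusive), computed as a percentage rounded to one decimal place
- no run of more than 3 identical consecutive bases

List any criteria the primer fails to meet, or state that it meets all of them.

Fails: GC content.

Base counts: A=9, T=10, G=3, C=4 (length 26).
GC clamp: 3' end AC has 1 G/C ✓
Tm: Tm = 2·19 + 4·7 = 66°C ✓
GC content: GC 7/26 = 26.9%, outside 42.3–58.8% ✗
homopolymer run: longest run = 3 ✓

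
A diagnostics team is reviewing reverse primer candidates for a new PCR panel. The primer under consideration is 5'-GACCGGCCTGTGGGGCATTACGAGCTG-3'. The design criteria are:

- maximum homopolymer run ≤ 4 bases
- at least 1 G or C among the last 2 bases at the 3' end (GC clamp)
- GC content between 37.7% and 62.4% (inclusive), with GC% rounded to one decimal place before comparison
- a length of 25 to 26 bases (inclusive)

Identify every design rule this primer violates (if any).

Base counts: A=4, T=5, G=11, C=7 (length 27).
homopolymer run: longest run = 4 ✓
GC clamp: 3' end TG has 1 G/C ✓
GC content: GC 18/27 = 66.7%, outside 37.7–62.4% ✗
length: length 27, outside 25–26 ✗

Fails: GC content, length.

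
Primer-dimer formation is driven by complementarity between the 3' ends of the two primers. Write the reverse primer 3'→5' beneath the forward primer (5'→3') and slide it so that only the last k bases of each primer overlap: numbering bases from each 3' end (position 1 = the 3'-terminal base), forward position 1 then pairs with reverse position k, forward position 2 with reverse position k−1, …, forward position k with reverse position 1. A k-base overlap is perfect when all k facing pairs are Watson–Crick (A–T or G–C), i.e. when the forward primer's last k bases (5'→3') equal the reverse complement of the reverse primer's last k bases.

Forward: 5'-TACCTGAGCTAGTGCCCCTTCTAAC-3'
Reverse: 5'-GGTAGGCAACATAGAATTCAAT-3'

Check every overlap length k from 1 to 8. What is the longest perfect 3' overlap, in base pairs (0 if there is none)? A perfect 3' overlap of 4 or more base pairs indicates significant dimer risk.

Last 8 bases (5'→3') — forward …CTTCTAAC, reverse …AATTCAAT.
Reverse complement of the reverse primer's last 8 bases: ATTGAATT; its first k bases are the reverse complement of the reverse primer's last k bases, so a perfect k-base overlap needs the forward primer's last k bases to equal them.
Comparing (forward last k vs required): k=1: C vs A ✗; k=2: AC vs AT ✗; k=3: AAC vs ATT ✗; k=4: TAAC vs ATTG ✗; k=5: CTAAC vs ATTGA ✗; k=6: TCTAAC vs ATTGAA ✗; k=7: TTCTAAC vs ATTGAAT ✗; k=8: CTTCTAAC vs ATTGAATT ✗.
No overlap length from 1 to 8 is perfect, so the longest perfect 3' overlap is 0.

Longest perfect overlap: 0 complementary base pairs; below the dimer-risk threshold (threshold 4).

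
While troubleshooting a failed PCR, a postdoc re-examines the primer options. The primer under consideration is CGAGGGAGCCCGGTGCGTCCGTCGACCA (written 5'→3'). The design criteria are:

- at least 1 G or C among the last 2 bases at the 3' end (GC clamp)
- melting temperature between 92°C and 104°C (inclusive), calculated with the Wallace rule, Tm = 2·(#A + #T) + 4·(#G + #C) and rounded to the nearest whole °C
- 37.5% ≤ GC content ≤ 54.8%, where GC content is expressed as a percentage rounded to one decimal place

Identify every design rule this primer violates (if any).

Base counts: A=4, T=3, G=11, C=10 (length 28).
GC clamp: 3' end CA has 1 G/C ✓
Tm: Tm = 2·7 + 4·21 = 98°C ✓
GC content: GC 21/28 = 75.0%, outside 37.5–54.8% ✗

Fails: GC content.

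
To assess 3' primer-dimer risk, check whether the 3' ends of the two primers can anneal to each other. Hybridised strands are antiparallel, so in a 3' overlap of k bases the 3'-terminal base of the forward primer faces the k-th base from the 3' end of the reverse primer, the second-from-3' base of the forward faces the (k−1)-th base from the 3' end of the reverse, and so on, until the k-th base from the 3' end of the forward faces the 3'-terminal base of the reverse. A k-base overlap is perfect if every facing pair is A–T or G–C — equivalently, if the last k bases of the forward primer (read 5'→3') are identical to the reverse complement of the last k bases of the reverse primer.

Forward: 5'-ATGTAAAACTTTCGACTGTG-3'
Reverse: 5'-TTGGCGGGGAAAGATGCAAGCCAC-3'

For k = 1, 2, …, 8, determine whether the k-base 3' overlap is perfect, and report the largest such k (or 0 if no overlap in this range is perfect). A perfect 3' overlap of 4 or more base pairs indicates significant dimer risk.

Last 8 bases (5'→3') — forward …CGACTGTG, reverse …CAAGCCAC.
Reverse complement of the reverse primer's last 8 bases: GTGGCTTG; its first k bases are the reverse complement of the reverse primer's last k bases, so a perfect k-base overlap needs the forward primer's last k bases to equal them.
Comparing (forward last k vs required): k=1: G vs G ✓; k=2: TG vs GT ✗; k=3: GTG vs GTG ✓; k=4: TGTG vs GTGG ✗; k=5: CTGTG vs GTGGC ✗; k=6: ACTGTG vs GTGGCT ✗; k=7: GACTGTG vs GTGGCTT ✗; k=8: CGACTGTG vs GTGGCTTG ✗.
Perfect overlaps at k = 1, 3; the largest is 3.

Longest perfect overlap: 3 complementary base pairs; below the dimer-risk threshold (threshold 4).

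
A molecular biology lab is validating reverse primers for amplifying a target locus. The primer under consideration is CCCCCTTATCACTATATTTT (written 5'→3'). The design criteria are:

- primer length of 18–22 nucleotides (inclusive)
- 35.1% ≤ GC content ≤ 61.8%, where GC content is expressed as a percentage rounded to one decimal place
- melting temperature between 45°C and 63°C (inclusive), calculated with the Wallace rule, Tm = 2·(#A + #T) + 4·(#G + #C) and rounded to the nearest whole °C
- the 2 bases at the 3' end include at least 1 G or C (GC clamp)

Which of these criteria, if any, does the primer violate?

Base counts: A=4, T=9, G=0, C=7 (length 20).
length: length 20 ✓
GC content: GC 7/20 = 35.0%, outside 35.1–61.8% ✗
Tm: Tm = 2·13 + 4·7 = 54°C ✓
GC clamp: 3' end TT has 0 G/C, need ≥1 ✗

Fails: GC content, GC clamp.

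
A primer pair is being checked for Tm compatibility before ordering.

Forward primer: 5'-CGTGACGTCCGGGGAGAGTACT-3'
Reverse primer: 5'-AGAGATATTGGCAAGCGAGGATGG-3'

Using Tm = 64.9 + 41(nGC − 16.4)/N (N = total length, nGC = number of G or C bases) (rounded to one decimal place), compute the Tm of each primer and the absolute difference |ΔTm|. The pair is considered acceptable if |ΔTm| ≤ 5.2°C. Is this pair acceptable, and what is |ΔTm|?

|ΔTm| = 3.0°C; the pair is acceptable.

Forward: G+C = 14, N = 22 → Tm = 64.9 + 41·(14 − 16.4)/22 = 60.4°C.
Reverse: G+C = 12, N = 24 → Tm = 64.9 + 41·(12 − 16.4)/24 = 57.4°C.
|ΔTm| = |60.4 − 57.4| = 3.0°C, ≤ 5.2°C.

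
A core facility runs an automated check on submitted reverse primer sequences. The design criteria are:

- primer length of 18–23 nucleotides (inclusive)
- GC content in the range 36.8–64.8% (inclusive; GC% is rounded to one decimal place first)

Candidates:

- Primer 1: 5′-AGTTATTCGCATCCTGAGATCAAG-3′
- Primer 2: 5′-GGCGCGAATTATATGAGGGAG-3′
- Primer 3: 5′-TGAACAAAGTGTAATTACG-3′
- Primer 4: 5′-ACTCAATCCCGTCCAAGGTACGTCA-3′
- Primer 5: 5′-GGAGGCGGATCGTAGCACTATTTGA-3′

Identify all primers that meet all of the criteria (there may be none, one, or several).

Primer 2 only.

Primer 1 (24 nt, A=7 T=7 G=5 C=5): length 24, outside 18–23 ✗; GC 10/24 = 41.7% ✓ — fails.
Primer 2 (21 nt, A=6 T=4 G=9 C=2): length 21 ✓; GC 11/21 = 52.4% ✓ — passes.
Primer 3 (19 nt, A=8 T=5 G=4 C=2): length 19 ✓; GC 6/19 = 31.6%, outside 36.8–64.8% ✗ — fails.
Primer 4 (25 nt, A=7 T=5 G=4 C=9): length 25, outside 18–23 ✗; GC 13/25 = 52.0% ✓ — fails.
Primer 5 (25 nt, A=6 T=6 G=9 C=4): length 25, outside 18–23 ✗; GC 13/25 = 52.0% ✓ — fails.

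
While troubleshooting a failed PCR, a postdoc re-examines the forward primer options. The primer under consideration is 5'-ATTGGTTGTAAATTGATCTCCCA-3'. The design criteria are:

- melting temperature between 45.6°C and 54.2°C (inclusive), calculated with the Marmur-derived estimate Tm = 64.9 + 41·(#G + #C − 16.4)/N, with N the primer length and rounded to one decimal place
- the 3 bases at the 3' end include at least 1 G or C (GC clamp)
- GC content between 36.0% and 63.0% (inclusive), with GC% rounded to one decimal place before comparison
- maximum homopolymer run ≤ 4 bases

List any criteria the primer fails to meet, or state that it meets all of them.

Base counts: A=6, T=9, G=4, C=4 (length 23).
Tm: Tm = 64.9 + 41·(8 − 16.4)/23 = 49.9°C ✓
GC clamp: 3' end CCA has 2 G/C ✓
GC content: GC 8/23 = 34.8%, outside 36.0–63.0% ✗
homopolymer run: longest run = 3 ✓

Fails: GC content.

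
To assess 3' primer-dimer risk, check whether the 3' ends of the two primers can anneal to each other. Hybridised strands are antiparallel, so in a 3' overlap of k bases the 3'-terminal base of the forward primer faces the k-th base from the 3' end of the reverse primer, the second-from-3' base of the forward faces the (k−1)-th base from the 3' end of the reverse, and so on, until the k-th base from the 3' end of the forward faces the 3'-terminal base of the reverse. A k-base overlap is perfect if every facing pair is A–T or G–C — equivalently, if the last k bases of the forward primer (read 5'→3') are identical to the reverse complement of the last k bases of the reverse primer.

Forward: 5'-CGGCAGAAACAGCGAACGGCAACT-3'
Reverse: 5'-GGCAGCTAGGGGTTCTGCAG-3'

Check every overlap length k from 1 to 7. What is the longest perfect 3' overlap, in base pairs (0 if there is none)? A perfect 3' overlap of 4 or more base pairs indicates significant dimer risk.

Longest perfect overlap: 2 complementary base pairs; below the dimer-risk threshold (threshold 4).

Last 7 bases (5'→3') — forward …GGCAACT, reverse …TCTGCAG.
Reverse complement of the reverse primer's last 7 bases: CTGCAGA; its first k bases are the reverse complement of the reverse primer's last k bases, so a perfect k-base overlap needs the forward primer's last k bases to equal them.
Comparing (forward last k vs required): k=1: T vs C ✗; k=2: CT vs CT ✓; k=3: ACT vs CTG ✗; k=4: AACT vs CTGC ✗; k=5: CAACT vs CTGCA ✗; k=6: GCAACT vs CTGCAG ✗; k=7: GGCAACT vs CTGCAGA ✗.
Only k = 2 is perfect, so the longest perfect 3' overlap is 2.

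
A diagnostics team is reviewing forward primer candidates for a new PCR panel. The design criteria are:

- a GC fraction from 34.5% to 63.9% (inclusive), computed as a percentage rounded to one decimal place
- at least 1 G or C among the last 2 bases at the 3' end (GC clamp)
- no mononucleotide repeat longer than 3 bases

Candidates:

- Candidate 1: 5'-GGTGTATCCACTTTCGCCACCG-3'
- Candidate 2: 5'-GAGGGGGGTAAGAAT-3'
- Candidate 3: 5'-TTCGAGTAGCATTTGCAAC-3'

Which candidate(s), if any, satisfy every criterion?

Candidate 1 and Candidate 3.

Candidate 1 (22 nt, A=3 T=6 G=5 C=8): GC 13/22 = 59.1% ✓; 3' end CG has 2 G/C ✓; longest run = 3 ✓ — passes.
Candidate 2 (15 nt, A=5 T=2 G=8 C=0): GC 8/15 = 53.3% ✓; 3' end AT has 0 G/C, need ≥1 ✗; longest run = 6, exceeds 3 ✗ — fails.
Candidate 3 (19 nt, A=5 T=6 G=4 C=4): GC 8/19 = 42.1% ✓; 3' end AC has 1 G/C ✓; longest run = 3 ✓ — passes.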